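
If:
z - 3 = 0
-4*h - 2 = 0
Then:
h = -1/2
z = 3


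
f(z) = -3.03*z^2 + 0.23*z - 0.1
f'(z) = 0.23 - 6.06*z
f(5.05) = -76.21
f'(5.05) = -30.37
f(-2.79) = -24.33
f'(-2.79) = 17.14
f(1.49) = -6.48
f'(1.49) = -8.80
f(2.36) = -16.43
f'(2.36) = -14.07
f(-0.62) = -1.41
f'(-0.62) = 3.99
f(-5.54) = -94.37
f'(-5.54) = 33.80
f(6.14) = -112.92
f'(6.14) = -36.98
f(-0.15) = -0.20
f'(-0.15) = 1.14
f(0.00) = -0.10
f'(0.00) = 0.23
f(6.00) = -107.80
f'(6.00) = -36.13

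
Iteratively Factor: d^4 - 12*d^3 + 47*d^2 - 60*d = (d - 5)*(d^3 - 7*d^2 + 12*d) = (d - 5)*(d - 3)*(d^2 - 4*d) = d*(d - 5)*(d - 3)*(d - 4)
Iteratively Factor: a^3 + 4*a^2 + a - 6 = (a - 1)*(a^2 + 5*a + 6) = (a - 1)*(a + 3)*(a + 2)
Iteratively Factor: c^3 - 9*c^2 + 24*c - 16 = (c - 4)*(c^2 - 5*c + 4) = (c - 4)^2*(c - 1)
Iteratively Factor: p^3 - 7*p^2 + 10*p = (p)*(p^2 - 7*p + 10) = p*(p - 2)*(p - 5)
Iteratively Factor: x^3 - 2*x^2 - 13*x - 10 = (x + 1)*(x^2 - 3*x - 10) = (x - 5)*(x + 1)*(x + 2)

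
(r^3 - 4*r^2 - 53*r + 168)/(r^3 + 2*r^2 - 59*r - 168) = (r - 3)/(r + 3)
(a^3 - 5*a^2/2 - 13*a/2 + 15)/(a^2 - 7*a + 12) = (a^2 + a/2 - 5)/(a - 4)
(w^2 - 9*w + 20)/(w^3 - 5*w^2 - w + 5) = (w - 4)/(w^2 - 1)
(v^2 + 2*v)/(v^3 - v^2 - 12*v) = (v + 2)/(v^2 - v - 12)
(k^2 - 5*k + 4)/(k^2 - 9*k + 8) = (k - 4)/(k - 8)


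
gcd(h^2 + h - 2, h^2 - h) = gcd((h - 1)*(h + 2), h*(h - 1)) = h - 1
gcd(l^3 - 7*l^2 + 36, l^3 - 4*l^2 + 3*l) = l - 3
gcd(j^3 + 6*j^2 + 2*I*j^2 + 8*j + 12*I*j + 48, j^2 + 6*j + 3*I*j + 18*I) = j + 6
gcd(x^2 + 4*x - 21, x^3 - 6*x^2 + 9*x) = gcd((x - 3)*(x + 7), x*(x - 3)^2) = x - 3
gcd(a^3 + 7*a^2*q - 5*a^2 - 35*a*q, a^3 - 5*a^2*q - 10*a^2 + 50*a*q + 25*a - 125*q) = a - 5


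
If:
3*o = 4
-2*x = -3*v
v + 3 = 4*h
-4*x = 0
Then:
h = 3/4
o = 4/3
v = 0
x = 0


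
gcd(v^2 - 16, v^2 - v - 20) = v + 4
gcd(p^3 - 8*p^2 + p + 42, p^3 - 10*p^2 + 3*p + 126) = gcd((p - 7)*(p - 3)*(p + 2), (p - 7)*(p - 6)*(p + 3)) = p - 7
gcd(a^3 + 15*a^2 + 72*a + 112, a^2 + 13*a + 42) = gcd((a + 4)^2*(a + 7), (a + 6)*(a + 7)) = a + 7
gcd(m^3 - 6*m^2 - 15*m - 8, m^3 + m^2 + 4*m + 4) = m + 1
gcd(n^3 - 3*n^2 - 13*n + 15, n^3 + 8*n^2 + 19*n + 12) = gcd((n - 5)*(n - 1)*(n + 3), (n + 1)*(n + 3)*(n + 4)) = n + 3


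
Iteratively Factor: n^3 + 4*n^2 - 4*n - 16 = (n + 2)*(n^2 + 2*n - 8) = (n + 2)*(n + 4)*(n - 2)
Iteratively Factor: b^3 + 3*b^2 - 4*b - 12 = (b + 3)*(b^2 - 4) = (b - 2)*(b + 3)*(b + 2)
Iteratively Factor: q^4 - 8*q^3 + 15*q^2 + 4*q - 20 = (q - 2)*(q^3 - 6*q^2 + 3*q + 10) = (q - 5)*(q - 2)*(q^2 - q - 2) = (q - 5)*(q - 2)^2*(q + 1)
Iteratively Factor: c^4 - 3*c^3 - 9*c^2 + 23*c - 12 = (c - 4)*(c^3 + c^2 - 5*c + 3) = (c - 4)*(c + 3)*(c^2 - 2*c + 1) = (c - 4)*(c - 1)*(c + 3)*(c - 1)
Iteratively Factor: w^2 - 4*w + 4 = (w - 2)*(w - 2)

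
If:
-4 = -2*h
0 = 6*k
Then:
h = 2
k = 0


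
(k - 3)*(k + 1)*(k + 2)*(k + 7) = k^4 + 7*k^3 - 7*k^2 - 55*k - 42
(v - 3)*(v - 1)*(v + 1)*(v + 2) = v^4 - v^3 - 7*v^2 + v + 6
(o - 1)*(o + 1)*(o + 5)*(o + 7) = o^4 + 12*o^3 + 34*o^2 - 12*o - 35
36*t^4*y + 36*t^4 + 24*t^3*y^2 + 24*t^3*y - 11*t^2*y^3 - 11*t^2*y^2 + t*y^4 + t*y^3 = (-6*t + y)^2*(t + y)*(t*y + t)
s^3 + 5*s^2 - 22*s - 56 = (s - 4)*(s + 2)*(s + 7)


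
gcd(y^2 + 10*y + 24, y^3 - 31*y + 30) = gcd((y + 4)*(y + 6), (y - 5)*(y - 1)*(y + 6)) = y + 6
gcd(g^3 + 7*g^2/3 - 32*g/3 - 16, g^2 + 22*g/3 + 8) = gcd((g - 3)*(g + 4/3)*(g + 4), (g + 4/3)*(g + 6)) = g + 4/3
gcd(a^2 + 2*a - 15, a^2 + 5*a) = a + 5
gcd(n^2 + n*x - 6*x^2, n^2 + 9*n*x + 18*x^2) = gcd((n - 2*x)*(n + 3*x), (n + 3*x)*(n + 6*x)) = n + 3*x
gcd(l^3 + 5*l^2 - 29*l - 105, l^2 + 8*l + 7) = l + 7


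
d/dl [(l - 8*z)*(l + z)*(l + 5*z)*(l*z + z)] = z*(4*l^3 - 6*l^2*z + 3*l^2 - 86*l*z^2 - 4*l*z - 40*z^3 - 43*z^2)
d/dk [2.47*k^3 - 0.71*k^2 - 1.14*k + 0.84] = 7.41*k^2 - 1.42*k - 1.14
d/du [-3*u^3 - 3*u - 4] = -9*u^2 - 3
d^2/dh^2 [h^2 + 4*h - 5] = 2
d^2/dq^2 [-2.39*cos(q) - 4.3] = 2.39*cos(q)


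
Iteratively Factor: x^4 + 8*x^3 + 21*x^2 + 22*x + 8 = (x + 4)*(x^3 + 4*x^2 + 5*x + 2) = (x + 1)*(x + 4)*(x^2 + 3*x + 2) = (x + 1)^2*(x + 4)*(x + 2)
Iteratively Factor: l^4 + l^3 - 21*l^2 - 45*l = (l - 5)*(l^3 + 6*l^2 + 9*l) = l*(l - 5)*(l^2 + 6*l + 9) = l*(l - 5)*(l + 3)*(l + 3)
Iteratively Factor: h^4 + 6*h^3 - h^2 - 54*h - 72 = (h + 3)*(h^3 + 3*h^2 - 10*h - 24) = (h + 2)*(h + 3)*(h^2 + h - 12) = (h + 2)*(h + 3)*(h + 4)*(h - 3)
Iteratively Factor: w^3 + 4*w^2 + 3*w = (w)*(w^2 + 4*w + 3) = w*(w + 1)*(w + 3)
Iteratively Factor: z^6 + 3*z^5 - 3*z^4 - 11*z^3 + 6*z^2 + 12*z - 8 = (z + 2)*(z^5 + z^4 - 5*z^3 - z^2 + 8*z - 4) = (z - 1)*(z + 2)*(z^4 + 2*z^3 - 3*z^2 - 4*z + 4) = (z - 1)*(z + 2)^2*(z^3 - 3*z + 2) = (z - 1)^2*(z + 2)^2*(z^2 + z - 2) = (z - 1)^3*(z + 2)^2*(z + 2)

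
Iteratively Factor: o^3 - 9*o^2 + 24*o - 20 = (o - 2)*(o^2 - 7*o + 10) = (o - 2)^2*(o - 5)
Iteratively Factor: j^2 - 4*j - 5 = (j - 5)*(j + 1)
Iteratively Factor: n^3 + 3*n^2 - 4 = (n + 2)*(n^2 + n - 2) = (n - 1)*(n + 2)*(n + 2)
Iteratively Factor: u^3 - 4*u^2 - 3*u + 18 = (u - 3)*(u^2 - u - 6) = (u - 3)^2*(u + 2)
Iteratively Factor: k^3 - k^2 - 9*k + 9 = (k + 3)*(k^2 - 4*k + 3) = (k - 3)*(k + 3)*(k - 1)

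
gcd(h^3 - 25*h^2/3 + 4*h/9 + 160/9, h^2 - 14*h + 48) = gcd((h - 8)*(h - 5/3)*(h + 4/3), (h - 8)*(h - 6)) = h - 8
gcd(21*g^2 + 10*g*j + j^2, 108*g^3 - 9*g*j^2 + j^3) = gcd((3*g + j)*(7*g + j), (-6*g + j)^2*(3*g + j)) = 3*g + j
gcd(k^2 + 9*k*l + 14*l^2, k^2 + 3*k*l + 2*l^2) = k + 2*l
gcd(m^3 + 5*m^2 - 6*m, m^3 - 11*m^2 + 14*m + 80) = 1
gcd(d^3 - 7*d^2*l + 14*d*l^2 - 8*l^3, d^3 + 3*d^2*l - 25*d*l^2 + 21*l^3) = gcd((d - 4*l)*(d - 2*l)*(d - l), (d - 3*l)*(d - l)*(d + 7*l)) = d - l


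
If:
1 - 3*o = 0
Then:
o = 1/3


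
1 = 1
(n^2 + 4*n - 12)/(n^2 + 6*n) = (n - 2)/n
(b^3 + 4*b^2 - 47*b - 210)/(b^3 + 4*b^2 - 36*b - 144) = (b^2 - 2*b - 35)/(b^2 - 2*b - 24)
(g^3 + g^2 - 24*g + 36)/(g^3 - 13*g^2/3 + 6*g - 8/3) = 3*(g^2 + 3*g - 18)/(3*g^2 - 7*g + 4)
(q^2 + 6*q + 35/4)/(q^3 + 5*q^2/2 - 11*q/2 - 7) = (q + 5/2)/(q^2 - q - 2)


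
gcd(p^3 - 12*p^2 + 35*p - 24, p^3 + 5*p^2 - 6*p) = p - 1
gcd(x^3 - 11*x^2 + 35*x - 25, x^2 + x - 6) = 1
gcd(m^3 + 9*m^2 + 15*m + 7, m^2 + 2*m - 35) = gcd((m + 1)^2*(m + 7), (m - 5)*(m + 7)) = m + 7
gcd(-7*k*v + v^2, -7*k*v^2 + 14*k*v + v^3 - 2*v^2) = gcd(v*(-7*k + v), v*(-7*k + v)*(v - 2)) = -7*k*v + v^2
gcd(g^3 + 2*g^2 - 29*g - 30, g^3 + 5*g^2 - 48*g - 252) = g + 6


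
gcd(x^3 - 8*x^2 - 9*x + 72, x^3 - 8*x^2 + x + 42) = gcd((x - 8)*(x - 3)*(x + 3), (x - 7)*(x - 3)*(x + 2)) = x - 3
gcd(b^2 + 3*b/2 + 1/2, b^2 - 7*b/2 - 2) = b + 1/2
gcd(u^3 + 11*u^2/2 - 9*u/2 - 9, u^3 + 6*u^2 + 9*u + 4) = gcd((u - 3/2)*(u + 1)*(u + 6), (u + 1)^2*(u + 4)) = u + 1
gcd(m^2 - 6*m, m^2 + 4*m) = m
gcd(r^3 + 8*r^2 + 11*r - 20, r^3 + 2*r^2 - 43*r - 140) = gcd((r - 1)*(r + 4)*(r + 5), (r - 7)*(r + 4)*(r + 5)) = r^2 + 9*r + 20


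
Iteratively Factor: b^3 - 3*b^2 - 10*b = (b - 5)*(b^2 + 2*b) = (b - 5)*(b + 2)*(b)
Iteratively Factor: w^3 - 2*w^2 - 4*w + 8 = (w + 2)*(w^2 - 4*w + 4) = (w - 2)*(w + 2)*(w - 2)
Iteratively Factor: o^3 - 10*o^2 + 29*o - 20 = (o - 5)*(o^2 - 5*o + 4) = (o - 5)*(o - 4)*(o - 1)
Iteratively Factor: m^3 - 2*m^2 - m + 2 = (m - 1)*(m^2 - m - 2) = (m - 2)*(m - 1)*(m + 1)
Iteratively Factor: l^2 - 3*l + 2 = (l - 2)*(l - 1)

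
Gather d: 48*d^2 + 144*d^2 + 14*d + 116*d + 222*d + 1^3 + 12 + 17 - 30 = 192*d^2 + 352*d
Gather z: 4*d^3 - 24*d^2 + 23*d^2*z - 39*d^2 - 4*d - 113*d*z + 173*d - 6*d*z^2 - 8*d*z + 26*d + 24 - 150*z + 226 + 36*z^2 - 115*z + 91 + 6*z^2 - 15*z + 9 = 4*d^3 - 63*d^2 + 195*d + z^2*(42 - 6*d) + z*(23*d^2 - 121*d - 280) + 350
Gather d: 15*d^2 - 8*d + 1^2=15*d^2 - 8*d + 1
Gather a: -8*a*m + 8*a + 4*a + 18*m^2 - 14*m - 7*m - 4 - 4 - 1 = a*(12 - 8*m) + 18*m^2 - 21*m - 9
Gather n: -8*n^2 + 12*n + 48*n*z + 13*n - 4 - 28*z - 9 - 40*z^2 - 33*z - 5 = -8*n^2 + n*(48*z + 25) - 40*z^2 - 61*z - 18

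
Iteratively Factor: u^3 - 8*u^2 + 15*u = (u - 3)*(u^2 - 5*u) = u*(u - 3)*(u - 5)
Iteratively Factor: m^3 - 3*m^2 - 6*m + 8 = (m + 2)*(m^2 - 5*m + 4) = (m - 1)*(m + 2)*(m - 4)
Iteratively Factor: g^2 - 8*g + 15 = (g - 5)*(g - 3)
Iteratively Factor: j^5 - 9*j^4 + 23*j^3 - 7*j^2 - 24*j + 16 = (j + 1)*(j^4 - 10*j^3 + 33*j^2 - 40*j + 16) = (j - 4)*(j + 1)*(j^3 - 6*j^2 + 9*j - 4) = (j - 4)*(j - 1)*(j + 1)*(j^2 - 5*j + 4) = (j - 4)^2*(j - 1)*(j + 1)*(j - 1)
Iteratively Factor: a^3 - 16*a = (a)*(a^2 - 16) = a*(a - 4)*(a + 4)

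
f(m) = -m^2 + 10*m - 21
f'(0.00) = 10.00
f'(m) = 10 - 2*m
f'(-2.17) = 14.34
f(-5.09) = -97.81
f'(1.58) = 6.84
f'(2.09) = 5.82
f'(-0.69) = 11.38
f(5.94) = 3.12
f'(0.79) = 8.42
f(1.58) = -7.70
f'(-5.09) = 20.18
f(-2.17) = -47.41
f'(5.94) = -1.88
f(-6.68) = -132.42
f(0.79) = -13.72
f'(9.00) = -8.00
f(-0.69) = -28.38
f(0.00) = -21.00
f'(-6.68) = 23.36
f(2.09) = -4.47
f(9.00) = -12.00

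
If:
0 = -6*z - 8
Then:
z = -4/3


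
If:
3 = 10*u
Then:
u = 3/10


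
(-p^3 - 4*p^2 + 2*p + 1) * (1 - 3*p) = 3*p^4 + 11*p^3 - 10*p^2 - p + 1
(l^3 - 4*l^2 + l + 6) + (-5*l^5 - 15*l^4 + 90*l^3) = -5*l^5 - 15*l^4 + 91*l^3 - 4*l^2 + l + 6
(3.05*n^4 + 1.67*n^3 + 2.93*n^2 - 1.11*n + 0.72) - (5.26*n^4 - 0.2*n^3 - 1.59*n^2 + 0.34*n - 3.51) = -2.21*n^4 + 1.87*n^3 + 4.52*n^2 - 1.45*n + 4.23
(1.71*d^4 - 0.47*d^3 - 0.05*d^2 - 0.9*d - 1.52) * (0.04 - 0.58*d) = -0.9918*d^5 + 0.341*d^4 + 0.0102*d^3 + 0.52*d^2 + 0.8456*d - 0.0608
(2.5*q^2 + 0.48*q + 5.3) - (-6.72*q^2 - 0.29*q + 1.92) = 9.22*q^2 + 0.77*q + 3.38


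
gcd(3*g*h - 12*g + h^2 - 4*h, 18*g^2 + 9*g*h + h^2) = 3*g + h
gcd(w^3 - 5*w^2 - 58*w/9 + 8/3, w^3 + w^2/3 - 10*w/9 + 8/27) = w^2 + w - 4/9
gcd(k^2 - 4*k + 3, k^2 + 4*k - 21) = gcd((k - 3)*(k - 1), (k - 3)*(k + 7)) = k - 3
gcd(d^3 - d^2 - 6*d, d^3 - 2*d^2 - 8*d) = d^2 + 2*d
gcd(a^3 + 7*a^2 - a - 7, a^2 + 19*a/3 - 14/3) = a + 7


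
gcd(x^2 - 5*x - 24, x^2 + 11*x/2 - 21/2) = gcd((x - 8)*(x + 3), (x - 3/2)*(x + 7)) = 1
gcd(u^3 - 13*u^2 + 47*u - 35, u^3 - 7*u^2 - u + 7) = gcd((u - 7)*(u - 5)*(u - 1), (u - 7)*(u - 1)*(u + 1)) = u^2 - 8*u + 7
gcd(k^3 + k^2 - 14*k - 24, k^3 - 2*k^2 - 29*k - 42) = k^2 + 5*k + 6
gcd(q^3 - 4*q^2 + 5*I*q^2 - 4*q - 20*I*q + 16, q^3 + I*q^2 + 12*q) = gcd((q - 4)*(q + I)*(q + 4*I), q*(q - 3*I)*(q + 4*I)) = q + 4*I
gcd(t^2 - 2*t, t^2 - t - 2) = t - 2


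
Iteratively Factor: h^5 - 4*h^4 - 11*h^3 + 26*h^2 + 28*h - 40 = (h - 1)*(h^4 - 3*h^3 - 14*h^2 + 12*h + 40) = (h - 1)*(h + 2)*(h^3 - 5*h^2 - 4*h + 20) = (h - 1)*(h + 2)^2*(h^2 - 7*h + 10) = (h - 2)*(h - 1)*(h + 2)^2*(h - 5)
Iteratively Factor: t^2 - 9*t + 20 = (t - 5)*(t - 4)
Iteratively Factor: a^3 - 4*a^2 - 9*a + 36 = (a + 3)*(a^2 - 7*a + 12) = (a - 4)*(a + 3)*(a - 3)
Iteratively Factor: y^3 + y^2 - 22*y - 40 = (y + 4)*(y^2 - 3*y - 10) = (y + 2)*(y + 4)*(y - 5)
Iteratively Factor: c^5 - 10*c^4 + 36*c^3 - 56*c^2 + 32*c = (c - 4)*(c^4 - 6*c^3 + 12*c^2 - 8*c) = (c - 4)*(c - 2)*(c^3 - 4*c^2 + 4*c) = (c - 4)*(c - 2)^2*(c^2 - 2*c) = (c - 4)*(c - 2)^3*(c)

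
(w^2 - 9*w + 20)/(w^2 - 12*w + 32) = (w - 5)/(w - 8)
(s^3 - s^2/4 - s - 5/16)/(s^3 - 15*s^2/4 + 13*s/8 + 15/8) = (s + 1/2)/(s - 3)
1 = 1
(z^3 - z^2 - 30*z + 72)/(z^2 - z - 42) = (z^2 - 7*z + 12)/(z - 7)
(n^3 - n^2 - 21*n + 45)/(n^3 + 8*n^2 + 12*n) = (n^3 - n^2 - 21*n + 45)/(n*(n^2 + 8*n + 12))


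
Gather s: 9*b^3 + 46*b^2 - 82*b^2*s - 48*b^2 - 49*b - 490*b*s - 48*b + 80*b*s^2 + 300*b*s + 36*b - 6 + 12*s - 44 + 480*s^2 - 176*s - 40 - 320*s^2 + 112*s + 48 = 9*b^3 - 2*b^2 - 61*b + s^2*(80*b + 160) + s*(-82*b^2 - 190*b - 52) - 42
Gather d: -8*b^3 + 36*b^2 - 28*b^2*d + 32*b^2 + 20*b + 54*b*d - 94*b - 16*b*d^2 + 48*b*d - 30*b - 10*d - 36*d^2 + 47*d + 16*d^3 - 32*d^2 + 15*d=-8*b^3 + 68*b^2 - 104*b + 16*d^3 + d^2*(-16*b - 68) + d*(-28*b^2 + 102*b + 52)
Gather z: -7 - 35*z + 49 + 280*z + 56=245*z + 98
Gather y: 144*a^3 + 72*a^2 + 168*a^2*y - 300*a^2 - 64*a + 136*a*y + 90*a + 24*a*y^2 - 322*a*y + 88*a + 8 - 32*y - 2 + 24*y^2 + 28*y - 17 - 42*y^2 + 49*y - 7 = 144*a^3 - 228*a^2 + 114*a + y^2*(24*a - 18) + y*(168*a^2 - 186*a + 45) - 18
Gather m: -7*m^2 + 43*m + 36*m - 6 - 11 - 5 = -7*m^2 + 79*m - 22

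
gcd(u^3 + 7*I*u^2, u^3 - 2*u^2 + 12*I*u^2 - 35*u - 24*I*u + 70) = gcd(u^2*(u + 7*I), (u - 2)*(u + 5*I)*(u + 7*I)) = u + 7*I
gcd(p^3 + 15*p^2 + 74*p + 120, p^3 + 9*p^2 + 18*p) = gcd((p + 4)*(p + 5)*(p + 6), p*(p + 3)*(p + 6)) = p + 6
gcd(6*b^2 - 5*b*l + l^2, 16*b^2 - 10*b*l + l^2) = 2*b - l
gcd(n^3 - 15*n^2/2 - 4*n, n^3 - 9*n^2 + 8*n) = n^2 - 8*n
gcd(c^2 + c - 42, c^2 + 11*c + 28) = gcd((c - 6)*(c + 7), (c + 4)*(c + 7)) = c + 7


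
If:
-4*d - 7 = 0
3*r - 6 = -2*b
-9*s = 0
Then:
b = 3 - 3*r/2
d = -7/4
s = 0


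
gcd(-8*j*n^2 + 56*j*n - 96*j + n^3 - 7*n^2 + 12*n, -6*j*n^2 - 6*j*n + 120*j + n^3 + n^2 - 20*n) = n - 4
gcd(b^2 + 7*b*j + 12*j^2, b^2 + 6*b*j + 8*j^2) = b + 4*j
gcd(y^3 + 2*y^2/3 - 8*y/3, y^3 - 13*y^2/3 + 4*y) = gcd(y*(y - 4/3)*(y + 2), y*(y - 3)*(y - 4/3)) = y^2 - 4*y/3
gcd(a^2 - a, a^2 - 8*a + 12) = 1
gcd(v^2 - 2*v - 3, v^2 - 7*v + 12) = v - 3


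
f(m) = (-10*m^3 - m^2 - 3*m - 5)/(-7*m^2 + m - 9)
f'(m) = (14*m - 1)*(-10*m^3 - m^2 - 3*m - 5)/(-7*m^2 + m - 9)^2 + (-30*m^2 - 2*m - 3)/(-7*m^2 + m - 9) = 2*(35*m^4 - 10*m^3 + 124*m^2 - 26*m + 16)/(49*m^4 - 14*m^3 + 127*m^2 - 18*m + 81)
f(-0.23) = 0.44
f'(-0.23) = 0.62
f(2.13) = 2.91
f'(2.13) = 1.54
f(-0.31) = 0.39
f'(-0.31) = 0.73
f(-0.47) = 0.25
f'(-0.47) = 0.96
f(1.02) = 1.29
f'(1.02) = 1.25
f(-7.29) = -9.88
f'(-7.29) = 1.45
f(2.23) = 3.07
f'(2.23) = 1.54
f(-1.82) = -1.69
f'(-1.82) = 1.59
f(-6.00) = -8.00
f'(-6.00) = 1.46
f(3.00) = 4.25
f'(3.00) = 1.52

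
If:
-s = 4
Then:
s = -4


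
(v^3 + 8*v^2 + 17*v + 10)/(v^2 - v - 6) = (v^2 + 6*v + 5)/(v - 3)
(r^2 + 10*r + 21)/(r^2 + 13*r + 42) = (r + 3)/(r + 6)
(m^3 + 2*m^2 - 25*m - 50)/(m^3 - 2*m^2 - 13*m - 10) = (m + 5)/(m + 1)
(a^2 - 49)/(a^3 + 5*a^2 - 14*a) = (a - 7)/(a*(a - 2))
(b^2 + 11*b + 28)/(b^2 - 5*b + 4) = (b^2 + 11*b + 28)/(b^2 - 5*b + 4)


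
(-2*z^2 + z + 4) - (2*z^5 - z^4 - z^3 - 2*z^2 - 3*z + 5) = -2*z^5 + z^4 + z^3 + 4*z - 1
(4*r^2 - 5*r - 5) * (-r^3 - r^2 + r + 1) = -4*r^5 + r^4 + 14*r^3 + 4*r^2 - 10*r - 5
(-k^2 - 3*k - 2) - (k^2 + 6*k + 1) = -2*k^2 - 9*k - 3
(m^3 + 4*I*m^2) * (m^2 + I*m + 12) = m^5 + 5*I*m^4 + 8*m^3 + 48*I*m^2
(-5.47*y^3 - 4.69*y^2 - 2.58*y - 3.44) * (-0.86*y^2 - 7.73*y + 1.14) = 4.7042*y^5 + 46.3165*y^4 + 32.2367*y^3 + 17.5552*y^2 + 23.65*y - 3.9216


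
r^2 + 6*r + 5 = (r + 1)*(r + 5)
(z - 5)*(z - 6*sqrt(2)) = z^2 - 6*sqrt(2)*z - 5*z + 30*sqrt(2)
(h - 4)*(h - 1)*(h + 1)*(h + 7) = h^4 + 3*h^3 - 29*h^2 - 3*h + 28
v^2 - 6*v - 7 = (v - 7)*(v + 1)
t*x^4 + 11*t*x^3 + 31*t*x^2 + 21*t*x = x*(x + 3)*(x + 7)*(t*x + t)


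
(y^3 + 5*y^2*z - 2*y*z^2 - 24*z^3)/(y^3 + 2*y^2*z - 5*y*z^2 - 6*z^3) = (y + 4*z)/(y + z)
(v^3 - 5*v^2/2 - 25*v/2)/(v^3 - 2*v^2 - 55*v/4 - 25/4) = 2*v/(2*v + 1)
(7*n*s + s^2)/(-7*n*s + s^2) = (7*n + s)/(-7*n + s)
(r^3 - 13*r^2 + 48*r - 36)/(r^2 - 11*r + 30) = (r^2 - 7*r + 6)/(r - 5)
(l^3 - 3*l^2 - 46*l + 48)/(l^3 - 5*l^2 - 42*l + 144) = (l - 1)/(l - 3)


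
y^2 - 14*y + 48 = (y - 8)*(y - 6)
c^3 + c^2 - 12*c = c*(c - 3)*(c + 4)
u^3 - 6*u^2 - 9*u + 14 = (u - 7)*(u - 1)*(u + 2)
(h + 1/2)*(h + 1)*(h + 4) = h^3 + 11*h^2/2 + 13*h/2 + 2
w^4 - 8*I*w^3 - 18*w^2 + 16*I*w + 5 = (w - 5*I)*(w - I)^3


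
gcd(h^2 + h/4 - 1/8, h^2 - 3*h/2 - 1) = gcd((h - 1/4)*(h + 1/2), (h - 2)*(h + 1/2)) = h + 1/2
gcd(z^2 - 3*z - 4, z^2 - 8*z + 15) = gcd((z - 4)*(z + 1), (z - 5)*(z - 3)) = 1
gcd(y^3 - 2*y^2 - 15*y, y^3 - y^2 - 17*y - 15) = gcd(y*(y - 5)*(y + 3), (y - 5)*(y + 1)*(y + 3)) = y^2 - 2*y - 15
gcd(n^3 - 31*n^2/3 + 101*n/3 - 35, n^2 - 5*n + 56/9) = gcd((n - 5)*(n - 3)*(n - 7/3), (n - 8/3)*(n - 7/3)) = n - 7/3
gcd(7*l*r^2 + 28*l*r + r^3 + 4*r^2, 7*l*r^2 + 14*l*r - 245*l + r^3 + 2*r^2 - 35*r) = 7*l + r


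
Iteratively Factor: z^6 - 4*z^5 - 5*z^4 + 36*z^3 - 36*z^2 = (z + 3)*(z^5 - 7*z^4 + 16*z^3 - 12*z^2) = (z - 3)*(z + 3)*(z^4 - 4*z^3 + 4*z^2) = z*(z - 3)*(z + 3)*(z^3 - 4*z^2 + 4*z) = z*(z - 3)*(z - 2)*(z + 3)*(z^2 - 2*z) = z^2*(z - 3)*(z - 2)*(z + 3)*(z - 2)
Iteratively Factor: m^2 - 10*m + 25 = (m - 5)*(m - 5)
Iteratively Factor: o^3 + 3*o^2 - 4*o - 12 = (o - 2)*(o^2 + 5*o + 6) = (o - 2)*(o + 3)*(o + 2)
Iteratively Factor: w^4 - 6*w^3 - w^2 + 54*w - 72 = (w - 4)*(w^3 - 2*w^2 - 9*w + 18) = (w - 4)*(w - 2)*(w^2 - 9) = (w - 4)*(w - 3)*(w - 2)*(w + 3)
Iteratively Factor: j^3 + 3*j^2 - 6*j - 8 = (j + 4)*(j^2 - j - 2) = (j - 2)*(j + 4)*(j + 1)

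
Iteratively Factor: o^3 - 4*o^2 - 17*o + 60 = (o - 3)*(o^2 - o - 20) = (o - 3)*(o + 4)*(o - 5)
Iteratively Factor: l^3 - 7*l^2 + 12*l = (l - 4)*(l^2 - 3*l) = l*(l - 4)*(l - 3)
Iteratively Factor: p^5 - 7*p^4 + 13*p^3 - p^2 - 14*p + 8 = (p + 1)*(p^4 - 8*p^3 + 21*p^2 - 22*p + 8) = (p - 2)*(p + 1)*(p^3 - 6*p^2 + 9*p - 4) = (p - 2)*(p - 1)*(p + 1)*(p^2 - 5*p + 4) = (p - 4)*(p - 2)*(p - 1)*(p + 1)*(p - 1)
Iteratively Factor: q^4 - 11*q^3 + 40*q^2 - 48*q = (q)*(q^3 - 11*q^2 + 40*q - 48) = q*(q - 3)*(q^2 - 8*q + 16) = q*(q - 4)*(q - 3)*(q - 4)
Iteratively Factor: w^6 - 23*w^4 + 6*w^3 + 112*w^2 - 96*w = (w)*(w^5 - 23*w^3 + 6*w^2 + 112*w - 96) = w*(w - 4)*(w^4 + 4*w^3 - 7*w^2 - 22*w + 24) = w*(w - 4)*(w + 4)*(w^3 - 7*w + 6) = w*(w - 4)*(w + 3)*(w + 4)*(w^2 - 3*w + 2) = w*(w - 4)*(w - 1)*(w + 3)*(w + 4)*(w - 2)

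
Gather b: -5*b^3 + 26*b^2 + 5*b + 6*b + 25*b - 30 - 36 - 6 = -5*b^3 + 26*b^2 + 36*b - 72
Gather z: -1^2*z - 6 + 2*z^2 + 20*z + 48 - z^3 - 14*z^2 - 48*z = -z^3 - 12*z^2 - 29*z + 42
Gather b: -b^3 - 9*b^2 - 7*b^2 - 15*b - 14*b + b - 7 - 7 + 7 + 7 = -b^3 - 16*b^2 - 28*b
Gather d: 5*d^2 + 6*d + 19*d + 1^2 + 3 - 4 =5*d^2 + 25*d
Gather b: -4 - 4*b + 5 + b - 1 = -3*b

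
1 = 1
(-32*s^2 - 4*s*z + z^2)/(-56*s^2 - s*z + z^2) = (4*s + z)/(7*s + z)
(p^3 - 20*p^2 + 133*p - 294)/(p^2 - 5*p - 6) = (p^2 - 14*p + 49)/(p + 1)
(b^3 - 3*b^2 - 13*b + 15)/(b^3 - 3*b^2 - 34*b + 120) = (b^2 + 2*b - 3)/(b^2 + 2*b - 24)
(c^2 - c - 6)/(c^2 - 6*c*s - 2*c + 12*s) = (c^2 - c - 6)/(c^2 - 6*c*s - 2*c + 12*s)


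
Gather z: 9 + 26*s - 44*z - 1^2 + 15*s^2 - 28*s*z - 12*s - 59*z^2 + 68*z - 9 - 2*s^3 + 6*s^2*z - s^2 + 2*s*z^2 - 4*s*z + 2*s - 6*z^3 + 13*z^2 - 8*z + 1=-2*s^3 + 14*s^2 + 16*s - 6*z^3 + z^2*(2*s - 46) + z*(6*s^2 - 32*s + 16)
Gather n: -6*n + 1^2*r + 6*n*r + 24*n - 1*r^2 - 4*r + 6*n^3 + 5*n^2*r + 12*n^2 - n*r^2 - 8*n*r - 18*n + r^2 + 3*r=6*n^3 + n^2*(5*r + 12) + n*(-r^2 - 2*r)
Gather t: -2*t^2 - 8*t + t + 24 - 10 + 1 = -2*t^2 - 7*t + 15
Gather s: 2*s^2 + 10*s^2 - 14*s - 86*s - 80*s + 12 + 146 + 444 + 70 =12*s^2 - 180*s + 672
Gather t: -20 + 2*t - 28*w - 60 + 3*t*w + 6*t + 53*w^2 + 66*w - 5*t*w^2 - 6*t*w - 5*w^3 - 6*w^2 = t*(-5*w^2 - 3*w + 8) - 5*w^3 + 47*w^2 + 38*w - 80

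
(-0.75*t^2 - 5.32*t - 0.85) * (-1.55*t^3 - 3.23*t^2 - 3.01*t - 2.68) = 1.1625*t^5 + 10.6685*t^4 + 20.7586*t^3 + 20.7687*t^2 + 16.8161*t + 2.278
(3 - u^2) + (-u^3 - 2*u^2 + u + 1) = -u^3 - 3*u^2 + u + 4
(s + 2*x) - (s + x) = x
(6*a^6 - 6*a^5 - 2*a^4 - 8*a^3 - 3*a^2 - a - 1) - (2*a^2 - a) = 6*a^6 - 6*a^5 - 2*a^4 - 8*a^3 - 5*a^2 - 1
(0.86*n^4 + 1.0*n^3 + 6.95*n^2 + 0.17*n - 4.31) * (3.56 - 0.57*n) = -0.4902*n^5 + 2.4916*n^4 - 0.4015*n^3 + 24.6451*n^2 + 3.0619*n - 15.3436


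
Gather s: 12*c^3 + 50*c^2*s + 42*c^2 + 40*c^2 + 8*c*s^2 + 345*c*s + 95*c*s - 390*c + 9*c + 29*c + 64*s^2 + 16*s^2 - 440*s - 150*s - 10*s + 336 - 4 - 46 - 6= 12*c^3 + 82*c^2 - 352*c + s^2*(8*c + 80) + s*(50*c^2 + 440*c - 600) + 280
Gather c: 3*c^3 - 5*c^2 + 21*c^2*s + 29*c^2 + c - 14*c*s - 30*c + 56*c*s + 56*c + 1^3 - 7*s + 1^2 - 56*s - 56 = 3*c^3 + c^2*(21*s + 24) + c*(42*s + 27) - 63*s - 54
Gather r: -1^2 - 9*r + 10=9 - 9*r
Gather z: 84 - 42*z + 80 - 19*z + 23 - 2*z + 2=189 - 63*z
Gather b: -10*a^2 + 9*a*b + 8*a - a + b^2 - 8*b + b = -10*a^2 + 7*a + b^2 + b*(9*a - 7)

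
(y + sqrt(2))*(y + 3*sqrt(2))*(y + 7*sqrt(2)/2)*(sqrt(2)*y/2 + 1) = sqrt(2)*y^4/2 + 17*y^3/2 + 49*sqrt(2)*y^2/2 + 55*y + 21*sqrt(2)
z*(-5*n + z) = -5*n*z + z^2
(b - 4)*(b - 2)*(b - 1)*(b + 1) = b^4 - 6*b^3 + 7*b^2 + 6*b - 8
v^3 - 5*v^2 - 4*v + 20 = (v - 5)*(v - 2)*(v + 2)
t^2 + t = t*(t + 1)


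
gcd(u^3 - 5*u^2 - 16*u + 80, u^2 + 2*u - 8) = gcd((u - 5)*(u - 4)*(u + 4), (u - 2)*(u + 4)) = u + 4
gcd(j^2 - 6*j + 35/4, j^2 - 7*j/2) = j - 7/2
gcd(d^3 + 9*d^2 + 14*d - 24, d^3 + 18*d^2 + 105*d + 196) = d + 4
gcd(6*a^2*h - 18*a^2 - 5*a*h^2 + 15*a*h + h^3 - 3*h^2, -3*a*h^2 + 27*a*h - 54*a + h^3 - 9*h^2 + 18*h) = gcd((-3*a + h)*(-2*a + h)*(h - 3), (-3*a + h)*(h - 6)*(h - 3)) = 3*a*h - 9*a - h^2 + 3*h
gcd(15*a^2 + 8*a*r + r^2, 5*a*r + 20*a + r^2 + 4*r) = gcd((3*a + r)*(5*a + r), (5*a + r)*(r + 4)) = 5*a + r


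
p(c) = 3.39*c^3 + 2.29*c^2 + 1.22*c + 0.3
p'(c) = 10.17*c^2 + 4.58*c + 1.22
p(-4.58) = -282.94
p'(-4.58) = 193.57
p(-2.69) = -52.40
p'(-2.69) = 62.49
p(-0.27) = 0.07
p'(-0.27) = 0.72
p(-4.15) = -207.62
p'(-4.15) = 157.37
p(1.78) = 28.85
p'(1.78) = 41.60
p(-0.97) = -1.82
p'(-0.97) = 6.35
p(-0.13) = 0.17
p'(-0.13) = 0.80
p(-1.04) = -2.31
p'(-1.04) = 7.46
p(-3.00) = -74.28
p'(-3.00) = 79.01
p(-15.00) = -10944.00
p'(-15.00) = 2220.77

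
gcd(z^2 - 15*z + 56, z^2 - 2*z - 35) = z - 7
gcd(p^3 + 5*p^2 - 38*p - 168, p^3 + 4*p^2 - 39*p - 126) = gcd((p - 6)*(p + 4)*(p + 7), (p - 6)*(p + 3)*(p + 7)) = p^2 + p - 42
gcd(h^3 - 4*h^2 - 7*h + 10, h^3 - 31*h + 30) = h^2 - 6*h + 5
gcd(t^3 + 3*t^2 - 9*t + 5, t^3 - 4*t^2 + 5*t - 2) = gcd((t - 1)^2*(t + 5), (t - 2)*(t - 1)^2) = t^2 - 2*t + 1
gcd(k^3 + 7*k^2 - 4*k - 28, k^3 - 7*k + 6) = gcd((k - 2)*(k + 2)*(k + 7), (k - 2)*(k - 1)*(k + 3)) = k - 2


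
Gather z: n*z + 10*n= n*z + 10*n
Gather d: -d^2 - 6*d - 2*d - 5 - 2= -d^2 - 8*d - 7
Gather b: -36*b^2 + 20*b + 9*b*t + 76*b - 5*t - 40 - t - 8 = -36*b^2 + b*(9*t + 96) - 6*t - 48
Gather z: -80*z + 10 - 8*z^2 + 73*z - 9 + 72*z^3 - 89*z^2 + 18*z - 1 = 72*z^3 - 97*z^2 + 11*z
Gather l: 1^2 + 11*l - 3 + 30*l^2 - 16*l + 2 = 30*l^2 - 5*l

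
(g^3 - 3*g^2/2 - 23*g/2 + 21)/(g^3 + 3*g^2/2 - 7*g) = (g - 3)/g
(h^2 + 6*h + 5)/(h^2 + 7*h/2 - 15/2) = 2*(h + 1)/(2*h - 3)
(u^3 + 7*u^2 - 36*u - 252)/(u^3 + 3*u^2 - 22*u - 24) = (u^2 + u - 42)/(u^2 - 3*u - 4)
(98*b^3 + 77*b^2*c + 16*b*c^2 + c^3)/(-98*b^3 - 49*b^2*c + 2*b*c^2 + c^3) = (-7*b - c)/(7*b - c)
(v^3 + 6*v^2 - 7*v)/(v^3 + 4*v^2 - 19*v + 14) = v/(v - 2)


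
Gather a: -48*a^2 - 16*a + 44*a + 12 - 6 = -48*a^2 + 28*a + 6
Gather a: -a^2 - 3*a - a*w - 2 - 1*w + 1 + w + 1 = -a^2 + a*(-w - 3)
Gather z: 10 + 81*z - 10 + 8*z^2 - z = 8*z^2 + 80*z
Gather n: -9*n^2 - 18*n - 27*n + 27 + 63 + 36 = -9*n^2 - 45*n + 126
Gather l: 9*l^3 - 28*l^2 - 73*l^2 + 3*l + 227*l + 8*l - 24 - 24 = 9*l^3 - 101*l^2 + 238*l - 48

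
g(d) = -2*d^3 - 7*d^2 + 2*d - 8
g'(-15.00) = -1138.00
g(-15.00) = 5137.00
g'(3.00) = -94.00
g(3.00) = -119.00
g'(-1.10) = 10.14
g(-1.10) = -16.01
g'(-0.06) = 2.82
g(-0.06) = -8.14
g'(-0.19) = 4.44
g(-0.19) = -8.62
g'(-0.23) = 4.90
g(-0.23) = -8.81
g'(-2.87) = -7.24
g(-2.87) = -24.12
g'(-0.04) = 2.55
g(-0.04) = -8.09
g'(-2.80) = -5.84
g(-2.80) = -24.58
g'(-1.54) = 9.33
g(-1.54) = -20.38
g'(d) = -6*d^2 - 14*d + 2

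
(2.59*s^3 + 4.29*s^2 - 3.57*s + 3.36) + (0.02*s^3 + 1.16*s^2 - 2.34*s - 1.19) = 2.61*s^3 + 5.45*s^2 - 5.91*s + 2.17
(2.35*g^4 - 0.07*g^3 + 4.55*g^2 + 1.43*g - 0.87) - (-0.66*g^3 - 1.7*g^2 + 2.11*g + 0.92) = 2.35*g^4 + 0.59*g^3 + 6.25*g^2 - 0.68*g - 1.79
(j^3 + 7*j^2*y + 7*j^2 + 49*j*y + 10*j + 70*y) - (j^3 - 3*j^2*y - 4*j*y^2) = 10*j^2*y + 7*j^2 + 4*j*y^2 + 49*j*y + 10*j + 70*y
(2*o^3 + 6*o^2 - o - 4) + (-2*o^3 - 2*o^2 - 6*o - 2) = 4*o^2 - 7*o - 6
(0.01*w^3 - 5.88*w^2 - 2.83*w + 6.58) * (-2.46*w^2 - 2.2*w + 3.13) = -0.0246*w^5 + 14.4428*w^4 + 19.9291*w^3 - 28.3652*w^2 - 23.3339*w + 20.5954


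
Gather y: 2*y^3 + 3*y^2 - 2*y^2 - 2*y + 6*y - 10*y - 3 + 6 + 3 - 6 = 2*y^3 + y^2 - 6*y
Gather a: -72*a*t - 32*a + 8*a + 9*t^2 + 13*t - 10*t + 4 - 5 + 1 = a*(-72*t - 24) + 9*t^2 + 3*t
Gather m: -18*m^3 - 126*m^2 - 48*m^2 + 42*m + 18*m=-18*m^3 - 174*m^2 + 60*m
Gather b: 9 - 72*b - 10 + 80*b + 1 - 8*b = 0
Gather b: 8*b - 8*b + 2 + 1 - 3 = 0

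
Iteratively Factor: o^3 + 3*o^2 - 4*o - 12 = (o + 3)*(o^2 - 4) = (o + 2)*(o + 3)*(o - 2)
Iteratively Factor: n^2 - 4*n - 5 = (n + 1)*(n - 5)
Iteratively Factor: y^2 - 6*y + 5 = (y - 1)*(y - 5)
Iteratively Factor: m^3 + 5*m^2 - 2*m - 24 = (m - 2)*(m^2 + 7*m + 12) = (m - 2)*(m + 3)*(m + 4)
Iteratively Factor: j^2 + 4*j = (j)*(j + 4)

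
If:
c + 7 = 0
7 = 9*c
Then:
No Solution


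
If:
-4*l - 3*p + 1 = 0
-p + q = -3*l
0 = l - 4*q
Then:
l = 4/55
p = 13/55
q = 1/55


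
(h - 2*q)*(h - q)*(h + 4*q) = h^3 + h^2*q - 10*h*q^2 + 8*q^3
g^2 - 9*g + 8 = (g - 8)*(g - 1)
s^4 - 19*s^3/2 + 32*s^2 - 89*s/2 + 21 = (s - 7/2)*(s - 3)*(s - 2)*(s - 1)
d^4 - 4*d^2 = d^2*(d - 2)*(d + 2)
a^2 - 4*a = a*(a - 4)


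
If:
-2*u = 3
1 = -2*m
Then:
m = -1/2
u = -3/2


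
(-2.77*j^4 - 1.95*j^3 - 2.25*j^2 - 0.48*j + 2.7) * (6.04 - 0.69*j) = 1.9113*j^5 - 15.3853*j^4 - 10.2255*j^3 - 13.2588*j^2 - 4.7622*j + 16.308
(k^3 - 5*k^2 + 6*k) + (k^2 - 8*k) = k^3 - 4*k^2 - 2*k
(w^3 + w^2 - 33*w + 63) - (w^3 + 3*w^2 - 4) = -2*w^2 - 33*w + 67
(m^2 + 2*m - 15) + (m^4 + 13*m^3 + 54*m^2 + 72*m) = m^4 + 13*m^3 + 55*m^2 + 74*m - 15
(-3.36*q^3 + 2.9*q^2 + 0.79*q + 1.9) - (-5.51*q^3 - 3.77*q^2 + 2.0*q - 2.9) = 2.15*q^3 + 6.67*q^2 - 1.21*q + 4.8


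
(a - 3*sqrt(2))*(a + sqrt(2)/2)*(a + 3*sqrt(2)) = a^3 + sqrt(2)*a^2/2 - 18*a - 9*sqrt(2)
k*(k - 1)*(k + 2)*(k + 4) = k^4 + 5*k^3 + 2*k^2 - 8*k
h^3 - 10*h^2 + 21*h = h*(h - 7)*(h - 3)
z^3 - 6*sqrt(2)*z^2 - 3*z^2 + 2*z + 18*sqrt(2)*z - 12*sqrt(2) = (z - 2)*(z - 1)*(z - 6*sqrt(2))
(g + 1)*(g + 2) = g^2 + 3*g + 2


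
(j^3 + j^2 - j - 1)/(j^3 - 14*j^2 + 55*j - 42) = (j^2 + 2*j + 1)/(j^2 - 13*j + 42)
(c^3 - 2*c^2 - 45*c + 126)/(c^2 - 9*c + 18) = c + 7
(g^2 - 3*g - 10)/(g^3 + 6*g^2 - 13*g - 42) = (g - 5)/(g^2 + 4*g - 21)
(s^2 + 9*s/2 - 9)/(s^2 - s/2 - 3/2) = (s + 6)/(s + 1)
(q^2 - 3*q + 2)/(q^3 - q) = (q - 2)/(q*(q + 1))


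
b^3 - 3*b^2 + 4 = (b - 2)^2*(b + 1)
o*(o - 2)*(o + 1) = o^3 - o^2 - 2*o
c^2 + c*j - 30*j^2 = (c - 5*j)*(c + 6*j)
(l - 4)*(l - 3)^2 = l^3 - 10*l^2 + 33*l - 36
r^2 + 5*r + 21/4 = (r + 3/2)*(r + 7/2)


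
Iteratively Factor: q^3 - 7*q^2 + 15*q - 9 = (q - 3)*(q^2 - 4*q + 3) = (q - 3)*(q - 1)*(q - 3)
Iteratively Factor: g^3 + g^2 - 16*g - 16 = (g + 4)*(g^2 - 3*g - 4) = (g - 4)*(g + 4)*(g + 1)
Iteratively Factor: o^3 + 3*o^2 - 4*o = (o - 1)*(o^2 + 4*o) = o*(o - 1)*(o + 4)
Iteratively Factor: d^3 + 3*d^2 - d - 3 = (d - 1)*(d^2 + 4*d + 3) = (d - 1)*(d + 1)*(d + 3)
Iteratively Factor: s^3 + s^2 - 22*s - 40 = (s - 5)*(s^2 + 6*s + 8) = (s - 5)*(s + 4)*(s + 2)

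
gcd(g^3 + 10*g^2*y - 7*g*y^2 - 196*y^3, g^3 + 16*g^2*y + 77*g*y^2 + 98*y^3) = g^2 + 14*g*y + 49*y^2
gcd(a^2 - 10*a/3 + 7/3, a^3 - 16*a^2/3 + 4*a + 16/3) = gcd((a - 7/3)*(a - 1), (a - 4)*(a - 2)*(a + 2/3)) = 1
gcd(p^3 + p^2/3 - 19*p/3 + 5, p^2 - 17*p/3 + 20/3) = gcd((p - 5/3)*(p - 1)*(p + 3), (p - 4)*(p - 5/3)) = p - 5/3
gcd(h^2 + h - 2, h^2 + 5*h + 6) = h + 2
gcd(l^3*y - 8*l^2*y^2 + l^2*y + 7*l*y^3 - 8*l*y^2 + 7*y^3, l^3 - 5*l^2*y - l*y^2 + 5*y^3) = -l + y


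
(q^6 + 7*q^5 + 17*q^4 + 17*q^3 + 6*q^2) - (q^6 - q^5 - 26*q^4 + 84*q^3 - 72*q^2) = 8*q^5 + 43*q^4 - 67*q^3 + 78*q^2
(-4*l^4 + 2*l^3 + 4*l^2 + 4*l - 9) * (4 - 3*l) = 12*l^5 - 22*l^4 - 4*l^3 + 4*l^2 + 43*l - 36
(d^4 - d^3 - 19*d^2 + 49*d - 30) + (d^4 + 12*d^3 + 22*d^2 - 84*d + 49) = 2*d^4 + 11*d^3 + 3*d^2 - 35*d + 19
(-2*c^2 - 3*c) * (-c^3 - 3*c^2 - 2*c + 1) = 2*c^5 + 9*c^4 + 13*c^3 + 4*c^2 - 3*c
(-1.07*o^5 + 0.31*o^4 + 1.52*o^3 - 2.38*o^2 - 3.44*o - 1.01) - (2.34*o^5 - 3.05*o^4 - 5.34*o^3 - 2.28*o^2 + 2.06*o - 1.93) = -3.41*o^5 + 3.36*o^4 + 6.86*o^3 - 0.1*o^2 - 5.5*o + 0.92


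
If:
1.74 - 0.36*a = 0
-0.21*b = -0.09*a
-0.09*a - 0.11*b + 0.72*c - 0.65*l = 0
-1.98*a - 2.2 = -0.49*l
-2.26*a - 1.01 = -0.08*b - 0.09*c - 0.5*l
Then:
No Solution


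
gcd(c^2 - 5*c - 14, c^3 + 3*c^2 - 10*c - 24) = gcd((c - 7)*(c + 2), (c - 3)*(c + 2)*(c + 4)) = c + 2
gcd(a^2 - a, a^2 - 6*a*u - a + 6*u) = a - 1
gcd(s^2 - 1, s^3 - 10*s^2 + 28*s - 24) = 1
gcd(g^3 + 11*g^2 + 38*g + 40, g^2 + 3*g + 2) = g + 2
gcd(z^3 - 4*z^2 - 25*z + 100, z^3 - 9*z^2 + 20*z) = z^2 - 9*z + 20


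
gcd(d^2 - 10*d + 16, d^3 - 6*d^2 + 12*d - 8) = d - 2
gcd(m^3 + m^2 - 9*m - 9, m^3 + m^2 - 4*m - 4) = m + 1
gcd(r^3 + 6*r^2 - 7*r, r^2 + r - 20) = 1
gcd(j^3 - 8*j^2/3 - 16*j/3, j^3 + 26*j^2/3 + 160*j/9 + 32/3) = j + 4/3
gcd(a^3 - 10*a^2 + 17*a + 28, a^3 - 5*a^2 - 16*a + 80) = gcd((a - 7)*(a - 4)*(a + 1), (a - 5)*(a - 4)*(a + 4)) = a - 4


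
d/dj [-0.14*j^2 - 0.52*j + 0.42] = -0.28*j - 0.52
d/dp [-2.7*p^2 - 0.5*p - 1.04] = -5.4*p - 0.5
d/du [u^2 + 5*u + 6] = 2*u + 5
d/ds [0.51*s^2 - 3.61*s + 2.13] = 1.02*s - 3.61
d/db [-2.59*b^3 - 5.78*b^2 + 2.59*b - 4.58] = -7.77*b^2 - 11.56*b + 2.59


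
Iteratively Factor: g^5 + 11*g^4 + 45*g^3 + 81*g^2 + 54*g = (g + 3)*(g^4 + 8*g^3 + 21*g^2 + 18*g) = (g + 3)^2*(g^3 + 5*g^2 + 6*g) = (g + 2)*(g + 3)^2*(g^2 + 3*g) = g*(g + 2)*(g + 3)^2*(g + 3)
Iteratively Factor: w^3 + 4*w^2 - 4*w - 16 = (w - 2)*(w^2 + 6*w + 8) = (w - 2)*(w + 2)*(w + 4)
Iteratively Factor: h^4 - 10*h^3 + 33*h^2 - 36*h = (h - 3)*(h^3 - 7*h^2 + 12*h) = (h - 3)^2*(h^2 - 4*h) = h*(h - 3)^2*(h - 4)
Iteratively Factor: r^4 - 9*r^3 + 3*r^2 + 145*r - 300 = (r + 4)*(r^3 - 13*r^2 + 55*r - 75) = (r - 5)*(r + 4)*(r^2 - 8*r + 15) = (r - 5)^2*(r + 4)*(r - 3)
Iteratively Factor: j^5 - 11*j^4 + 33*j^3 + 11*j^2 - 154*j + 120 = (j - 1)*(j^4 - 10*j^3 + 23*j^2 + 34*j - 120) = (j - 1)*(j + 2)*(j^3 - 12*j^2 + 47*j - 60) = (j - 3)*(j - 1)*(j + 2)*(j^2 - 9*j + 20) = (j - 5)*(j - 3)*(j - 1)*(j + 2)*(j - 4)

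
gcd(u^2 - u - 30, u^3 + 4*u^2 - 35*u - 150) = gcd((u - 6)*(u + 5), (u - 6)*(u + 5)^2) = u^2 - u - 30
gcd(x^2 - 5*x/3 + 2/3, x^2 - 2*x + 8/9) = x - 2/3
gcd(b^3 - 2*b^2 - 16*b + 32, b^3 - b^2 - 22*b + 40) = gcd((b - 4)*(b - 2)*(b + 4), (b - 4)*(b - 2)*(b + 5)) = b^2 - 6*b + 8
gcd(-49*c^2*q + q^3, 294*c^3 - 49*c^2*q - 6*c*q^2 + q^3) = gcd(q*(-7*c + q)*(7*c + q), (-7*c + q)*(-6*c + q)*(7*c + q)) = -49*c^2 + q^2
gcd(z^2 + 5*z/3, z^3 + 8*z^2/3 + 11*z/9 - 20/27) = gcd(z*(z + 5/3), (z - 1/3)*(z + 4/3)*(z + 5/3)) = z + 5/3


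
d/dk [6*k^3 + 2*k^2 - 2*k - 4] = 18*k^2 + 4*k - 2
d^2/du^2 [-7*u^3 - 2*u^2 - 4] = -42*u - 4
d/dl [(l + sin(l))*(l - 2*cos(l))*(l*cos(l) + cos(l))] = (l + 1)*(l + sin(l))*(2*sin(l) + 1)*cos(l) + (l + 1)*(l - 2*cos(l))*(cos(l) + 1)*cos(l) - (l + sin(l))*(l - 2*cos(l))*(l*sin(l) - sqrt(2)*cos(l + pi/4))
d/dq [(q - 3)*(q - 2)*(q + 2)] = 3*q^2 - 6*q - 4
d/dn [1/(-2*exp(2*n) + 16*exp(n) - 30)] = (exp(n) - 4)*exp(n)/(exp(2*n) - 8*exp(n) + 15)^2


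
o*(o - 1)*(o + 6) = o^3 + 5*o^2 - 6*o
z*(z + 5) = z^2 + 5*z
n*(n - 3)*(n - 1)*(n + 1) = n^4 - 3*n^3 - n^2 + 3*n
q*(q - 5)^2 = q^3 - 10*q^2 + 25*q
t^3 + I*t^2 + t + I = (t - I)*(t + I)^2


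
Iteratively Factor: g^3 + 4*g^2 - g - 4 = (g + 1)*(g^2 + 3*g - 4) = (g + 1)*(g + 4)*(g - 1)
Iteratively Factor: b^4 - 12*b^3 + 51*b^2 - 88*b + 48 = (b - 4)*(b^3 - 8*b^2 + 19*b - 12) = (b - 4)*(b - 3)*(b^2 - 5*b + 4) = (b - 4)*(b - 3)*(b - 1)*(b - 4)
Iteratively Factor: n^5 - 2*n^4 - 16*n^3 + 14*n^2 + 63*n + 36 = (n + 1)*(n^4 - 3*n^3 - 13*n^2 + 27*n + 36) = (n - 4)*(n + 1)*(n^3 + n^2 - 9*n - 9) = (n - 4)*(n - 3)*(n + 1)*(n^2 + 4*n + 3) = (n - 4)*(n - 3)*(n + 1)*(n + 3)*(n + 1)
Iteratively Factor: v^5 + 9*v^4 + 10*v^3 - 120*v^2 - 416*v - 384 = (v + 2)*(v^4 + 7*v^3 - 4*v^2 - 112*v - 192) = (v + 2)*(v + 3)*(v^3 + 4*v^2 - 16*v - 64) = (v + 2)*(v + 3)*(v + 4)*(v^2 - 16) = (v - 4)*(v + 2)*(v + 3)*(v + 4)*(v + 4)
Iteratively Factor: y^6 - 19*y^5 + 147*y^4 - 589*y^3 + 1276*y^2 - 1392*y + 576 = (y - 3)*(y^5 - 16*y^4 + 99*y^3 - 292*y^2 + 400*y - 192) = (y - 3)^2*(y^4 - 13*y^3 + 60*y^2 - 112*y + 64) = (y - 4)*(y - 3)^2*(y^3 - 9*y^2 + 24*y - 16) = (y - 4)*(y - 3)^2*(y - 1)*(y^2 - 8*y + 16) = (y - 4)^2*(y - 3)^2*(y - 1)*(y - 4)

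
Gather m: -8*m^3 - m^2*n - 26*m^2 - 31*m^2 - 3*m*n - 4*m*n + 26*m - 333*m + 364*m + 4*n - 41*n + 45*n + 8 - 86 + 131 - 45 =-8*m^3 + m^2*(-n - 57) + m*(57 - 7*n) + 8*n + 8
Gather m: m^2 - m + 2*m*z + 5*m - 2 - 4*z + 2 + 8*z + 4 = m^2 + m*(2*z + 4) + 4*z + 4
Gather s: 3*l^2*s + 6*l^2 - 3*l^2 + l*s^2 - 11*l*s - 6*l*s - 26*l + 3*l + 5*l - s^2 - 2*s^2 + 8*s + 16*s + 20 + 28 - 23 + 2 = 3*l^2 - 18*l + s^2*(l - 3) + s*(3*l^2 - 17*l + 24) + 27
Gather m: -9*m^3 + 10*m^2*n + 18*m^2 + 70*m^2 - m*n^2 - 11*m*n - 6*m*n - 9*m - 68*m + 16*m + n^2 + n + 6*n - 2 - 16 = -9*m^3 + m^2*(10*n + 88) + m*(-n^2 - 17*n - 61) + n^2 + 7*n - 18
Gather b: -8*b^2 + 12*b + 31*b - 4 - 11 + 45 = -8*b^2 + 43*b + 30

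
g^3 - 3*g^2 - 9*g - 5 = (g - 5)*(g + 1)^2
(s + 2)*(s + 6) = s^2 + 8*s + 12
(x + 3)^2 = x^2 + 6*x + 9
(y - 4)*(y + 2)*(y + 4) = y^3 + 2*y^2 - 16*y - 32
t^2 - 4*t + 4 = (t - 2)^2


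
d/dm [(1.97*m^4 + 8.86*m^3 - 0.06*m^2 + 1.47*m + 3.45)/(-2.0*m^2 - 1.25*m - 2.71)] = (-7.88*m^5 - 25.1075*m^4 - 43.5048*m^3 - 69.0168*m^2 + 14.1252*m + 0.3288)/(4.0*m^4 + 5.0*m^3 + 12.4025*m^2 + 6.775*m + 7.3441)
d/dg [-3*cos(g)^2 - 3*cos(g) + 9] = 3*sin(g) + 3*sin(2*g)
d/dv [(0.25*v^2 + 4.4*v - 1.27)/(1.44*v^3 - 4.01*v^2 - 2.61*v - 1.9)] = (-0.36*v^4 - 12.672*v^3 + 22.4779*v^2 - 11.1354*v - 11.6747)/(2.0736*v^6 - 11.5488*v^5 + 8.5633*v^4 + 15.4602*v^3 + 22.0501*v^2 + 9.918*v + 3.61)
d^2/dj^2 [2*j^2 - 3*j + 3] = 4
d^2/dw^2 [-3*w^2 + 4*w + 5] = -6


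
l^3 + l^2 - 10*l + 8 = (l - 2)*(l - 1)*(l + 4)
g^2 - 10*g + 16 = (g - 8)*(g - 2)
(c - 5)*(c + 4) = c^2 - c - 20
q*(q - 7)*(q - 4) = q^3 - 11*q^2 + 28*q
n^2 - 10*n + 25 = (n - 5)^2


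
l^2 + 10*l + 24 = (l + 4)*(l + 6)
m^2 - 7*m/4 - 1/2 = (m - 2)*(m + 1/4)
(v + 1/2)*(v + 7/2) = v^2 + 4*v + 7/4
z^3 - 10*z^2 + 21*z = z*(z - 7)*(z - 3)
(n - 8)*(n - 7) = n^2 - 15*n + 56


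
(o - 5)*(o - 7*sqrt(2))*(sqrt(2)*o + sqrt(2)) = sqrt(2)*o^3 - 14*o^2 - 4*sqrt(2)*o^2 - 5*sqrt(2)*o + 56*o + 70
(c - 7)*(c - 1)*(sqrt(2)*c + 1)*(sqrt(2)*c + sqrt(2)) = 2*c^4 - 14*c^3 + sqrt(2)*c^3 - 7*sqrt(2)*c^2 - 2*c^2 - sqrt(2)*c + 14*c + 7*sqrt(2)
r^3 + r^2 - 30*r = r*(r - 5)*(r + 6)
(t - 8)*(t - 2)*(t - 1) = t^3 - 11*t^2 + 26*t - 16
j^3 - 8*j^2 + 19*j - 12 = (j - 4)*(j - 3)*(j - 1)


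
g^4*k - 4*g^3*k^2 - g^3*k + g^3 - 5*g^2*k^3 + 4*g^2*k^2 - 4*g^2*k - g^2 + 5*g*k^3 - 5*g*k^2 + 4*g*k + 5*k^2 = (g - 1)*(g - 5*k)*(g + k)*(g*k + 1)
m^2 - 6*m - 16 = (m - 8)*(m + 2)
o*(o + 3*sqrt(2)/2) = o^2 + 3*sqrt(2)*o/2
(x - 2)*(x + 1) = x^2 - x - 2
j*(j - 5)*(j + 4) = j^3 - j^2 - 20*j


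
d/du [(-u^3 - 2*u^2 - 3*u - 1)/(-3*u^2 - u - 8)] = (3*u^4 + 2*u^3 + 17*u^2 + 26*u + 23)/(9*u^4 + 6*u^3 + 49*u^2 + 16*u + 64)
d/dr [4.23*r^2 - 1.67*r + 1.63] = 8.46*r - 1.67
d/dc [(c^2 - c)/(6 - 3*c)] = (-c^2 + 4*c - 2)/(3*(c^2 - 4*c + 4))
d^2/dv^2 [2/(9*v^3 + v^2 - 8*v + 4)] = 4*(-(27*v + 1)*(9*v^3 + v^2 - 8*v + 4) + (27*v^2 + 2*v - 8)^2)/(9*v^3 + v^2 - 8*v + 4)^3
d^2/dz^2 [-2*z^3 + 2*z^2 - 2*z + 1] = 4 - 12*z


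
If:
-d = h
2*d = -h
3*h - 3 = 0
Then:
No Solution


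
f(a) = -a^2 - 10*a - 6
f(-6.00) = 18.00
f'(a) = -2*a - 10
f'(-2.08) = -5.84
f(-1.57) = 7.24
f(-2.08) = 10.47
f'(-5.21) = 0.42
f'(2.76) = -15.52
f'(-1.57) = -6.86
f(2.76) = -41.22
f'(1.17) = -12.34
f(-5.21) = 18.96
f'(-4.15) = -1.70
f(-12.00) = -30.00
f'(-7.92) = 5.84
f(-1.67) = 7.91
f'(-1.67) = -6.66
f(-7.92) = 10.47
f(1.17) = -19.07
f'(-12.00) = 14.00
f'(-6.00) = 2.00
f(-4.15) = 18.28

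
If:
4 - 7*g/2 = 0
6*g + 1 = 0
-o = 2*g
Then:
No Solution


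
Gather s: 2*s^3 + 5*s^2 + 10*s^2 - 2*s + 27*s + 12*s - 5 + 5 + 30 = 2*s^3 + 15*s^2 + 37*s + 30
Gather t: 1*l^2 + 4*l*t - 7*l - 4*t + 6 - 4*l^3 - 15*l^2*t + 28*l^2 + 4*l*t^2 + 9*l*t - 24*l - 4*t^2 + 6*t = -4*l^3 + 29*l^2 - 31*l + t^2*(4*l - 4) + t*(-15*l^2 + 13*l + 2) + 6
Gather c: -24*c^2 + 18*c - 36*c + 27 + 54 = -24*c^2 - 18*c + 81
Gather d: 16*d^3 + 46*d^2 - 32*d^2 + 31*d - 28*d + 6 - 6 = 16*d^3 + 14*d^2 + 3*d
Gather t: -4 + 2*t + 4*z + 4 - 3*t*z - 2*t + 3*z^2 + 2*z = -3*t*z + 3*z^2 + 6*z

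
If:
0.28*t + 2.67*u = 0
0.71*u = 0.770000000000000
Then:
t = -10.34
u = 1.08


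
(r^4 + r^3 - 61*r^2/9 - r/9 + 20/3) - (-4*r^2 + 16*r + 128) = r^4 + r^3 - 25*r^2/9 - 145*r/9 - 364/3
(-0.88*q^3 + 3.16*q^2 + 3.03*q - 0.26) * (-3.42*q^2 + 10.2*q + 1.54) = 3.0096*q^5 - 19.7832*q^4 + 20.5142*q^3 + 36.6616*q^2 + 2.0142*q - 0.4004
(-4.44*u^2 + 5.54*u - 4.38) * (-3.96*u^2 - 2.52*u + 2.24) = 17.5824*u^4 - 10.7496*u^3 - 6.5616*u^2 + 23.4472*u - 9.8112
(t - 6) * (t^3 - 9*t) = t^4 - 6*t^3 - 9*t^2 + 54*t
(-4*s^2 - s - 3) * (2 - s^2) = 4*s^4 + s^3 - 5*s^2 - 2*s - 6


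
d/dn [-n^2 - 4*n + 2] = -2*n - 4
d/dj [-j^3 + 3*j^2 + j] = -3*j^2 + 6*j + 1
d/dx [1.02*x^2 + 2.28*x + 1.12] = 2.04*x + 2.28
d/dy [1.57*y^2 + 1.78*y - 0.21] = 3.14*y + 1.78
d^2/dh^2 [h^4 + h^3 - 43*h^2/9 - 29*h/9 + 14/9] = 12*h^2 + 6*h - 86/9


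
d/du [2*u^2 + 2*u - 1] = 4*u + 2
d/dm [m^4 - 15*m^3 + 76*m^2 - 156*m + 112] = 4*m^3 - 45*m^2 + 152*m - 156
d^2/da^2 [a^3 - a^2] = 6*a - 2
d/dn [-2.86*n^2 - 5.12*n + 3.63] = -5.72*n - 5.12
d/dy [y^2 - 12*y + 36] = 2*y - 12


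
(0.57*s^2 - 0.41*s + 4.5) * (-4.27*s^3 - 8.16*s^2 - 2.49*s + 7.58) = -2.4339*s^5 - 2.9005*s^4 - 17.2887*s^3 - 31.3785*s^2 - 14.3128*s + 34.11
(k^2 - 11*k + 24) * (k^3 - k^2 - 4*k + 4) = k^5 - 12*k^4 + 31*k^3 + 24*k^2 - 140*k + 96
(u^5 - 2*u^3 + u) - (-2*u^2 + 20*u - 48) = u^5 - 2*u^3 + 2*u^2 - 19*u + 48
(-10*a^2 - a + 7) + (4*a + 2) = -10*a^2 + 3*a + 9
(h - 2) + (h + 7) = 2*h + 5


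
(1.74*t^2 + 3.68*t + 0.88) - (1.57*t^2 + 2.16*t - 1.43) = 0.17*t^2 + 1.52*t + 2.31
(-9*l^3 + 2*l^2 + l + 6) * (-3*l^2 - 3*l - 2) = 27*l^5 + 21*l^4 + 9*l^3 - 25*l^2 - 20*l - 12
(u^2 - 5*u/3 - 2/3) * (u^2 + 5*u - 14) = u^4 + 10*u^3/3 - 23*u^2 + 20*u + 28/3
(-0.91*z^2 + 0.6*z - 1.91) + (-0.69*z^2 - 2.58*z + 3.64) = -1.6*z^2 - 1.98*z + 1.73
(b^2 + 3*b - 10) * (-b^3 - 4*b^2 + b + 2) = -b^5 - 7*b^4 - b^3 + 45*b^2 - 4*b - 20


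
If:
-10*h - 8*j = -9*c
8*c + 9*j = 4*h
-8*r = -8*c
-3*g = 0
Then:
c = r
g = 0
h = 145*r/122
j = -22*r/61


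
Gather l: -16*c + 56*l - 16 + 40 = -16*c + 56*l + 24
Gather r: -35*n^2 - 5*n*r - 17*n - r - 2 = -35*n^2 - 17*n + r*(-5*n - 1) - 2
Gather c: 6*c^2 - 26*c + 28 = 6*c^2 - 26*c + 28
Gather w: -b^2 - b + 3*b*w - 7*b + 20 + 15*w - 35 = -b^2 - 8*b + w*(3*b + 15) - 15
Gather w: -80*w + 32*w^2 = 32*w^2 - 80*w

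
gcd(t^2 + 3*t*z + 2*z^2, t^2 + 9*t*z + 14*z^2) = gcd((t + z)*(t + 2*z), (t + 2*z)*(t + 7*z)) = t + 2*z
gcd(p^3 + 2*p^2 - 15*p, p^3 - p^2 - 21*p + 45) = p^2 + 2*p - 15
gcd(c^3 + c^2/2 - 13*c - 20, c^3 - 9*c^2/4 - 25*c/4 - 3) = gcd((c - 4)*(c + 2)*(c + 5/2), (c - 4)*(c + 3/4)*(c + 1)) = c - 4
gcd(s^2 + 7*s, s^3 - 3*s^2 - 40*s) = s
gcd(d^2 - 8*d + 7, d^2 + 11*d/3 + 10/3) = 1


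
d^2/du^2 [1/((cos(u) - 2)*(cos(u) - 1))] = (-4*sin(u)^4 + 3*sin(u)^2 - 69*cos(u)/4 + 9*cos(3*u)/4 + 15)/((cos(u) - 2)^3*(cos(u) - 1)^3)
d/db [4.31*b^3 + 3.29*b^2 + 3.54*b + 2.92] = 12.93*b^2 + 6.58*b + 3.54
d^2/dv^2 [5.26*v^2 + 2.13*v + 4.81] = 10.5200000000000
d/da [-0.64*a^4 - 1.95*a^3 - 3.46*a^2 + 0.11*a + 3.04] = -2.56*a^3 - 5.85*a^2 - 6.92*a + 0.11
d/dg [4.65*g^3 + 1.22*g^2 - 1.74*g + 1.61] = 13.95*g^2 + 2.44*g - 1.74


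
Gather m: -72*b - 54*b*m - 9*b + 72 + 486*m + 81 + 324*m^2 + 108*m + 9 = -81*b + 324*m^2 + m*(594 - 54*b) + 162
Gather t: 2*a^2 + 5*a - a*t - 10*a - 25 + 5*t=2*a^2 - 5*a + t*(5 - a) - 25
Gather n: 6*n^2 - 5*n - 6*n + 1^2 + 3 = 6*n^2 - 11*n + 4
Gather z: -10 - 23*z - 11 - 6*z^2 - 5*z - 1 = -6*z^2 - 28*z - 22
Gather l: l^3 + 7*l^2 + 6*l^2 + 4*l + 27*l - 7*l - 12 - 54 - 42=l^3 + 13*l^2 + 24*l - 108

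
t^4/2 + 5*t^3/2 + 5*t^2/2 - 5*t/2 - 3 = (t/2 + 1/2)*(t - 1)*(t + 2)*(t + 3)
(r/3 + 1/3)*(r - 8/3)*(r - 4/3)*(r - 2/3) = r^4/3 - 11*r^3/9 + 14*r^2/27 + 104*r/81 - 64/81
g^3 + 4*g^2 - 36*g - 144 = (g - 6)*(g + 4)*(g + 6)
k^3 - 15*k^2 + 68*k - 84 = (k - 7)*(k - 6)*(k - 2)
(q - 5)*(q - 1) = q^2 - 6*q + 5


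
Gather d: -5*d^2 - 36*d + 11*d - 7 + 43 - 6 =-5*d^2 - 25*d + 30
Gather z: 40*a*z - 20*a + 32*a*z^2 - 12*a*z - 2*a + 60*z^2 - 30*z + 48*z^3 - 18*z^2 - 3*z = -22*a + 48*z^3 + z^2*(32*a + 42) + z*(28*a - 33)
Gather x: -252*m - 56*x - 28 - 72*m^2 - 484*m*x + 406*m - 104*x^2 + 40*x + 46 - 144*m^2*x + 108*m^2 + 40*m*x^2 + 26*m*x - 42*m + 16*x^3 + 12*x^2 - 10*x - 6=36*m^2 + 112*m + 16*x^3 + x^2*(40*m - 92) + x*(-144*m^2 - 458*m - 26) + 12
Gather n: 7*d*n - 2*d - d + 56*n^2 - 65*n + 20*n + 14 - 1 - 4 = -3*d + 56*n^2 + n*(7*d - 45) + 9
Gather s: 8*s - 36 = 8*s - 36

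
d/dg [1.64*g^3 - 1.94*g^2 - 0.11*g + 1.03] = 4.92*g^2 - 3.88*g - 0.11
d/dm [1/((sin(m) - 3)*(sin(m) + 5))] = -2*(sin(m) + 1)*cos(m)/((sin(m) - 3)^2*(sin(m) + 5)^2)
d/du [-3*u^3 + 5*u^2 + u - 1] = -9*u^2 + 10*u + 1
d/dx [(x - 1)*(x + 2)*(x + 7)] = 3*x^2 + 16*x + 5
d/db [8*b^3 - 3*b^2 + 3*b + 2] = 24*b^2 - 6*b + 3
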